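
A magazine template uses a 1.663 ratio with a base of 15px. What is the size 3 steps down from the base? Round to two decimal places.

3.26px

15.0 ÷ 1.663³ = 15.0 ÷ 4.59914 ≈ 3.26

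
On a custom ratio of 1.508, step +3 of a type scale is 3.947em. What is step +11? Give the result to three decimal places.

105.555em

Moving from step +3 to step +11 is 8 steps up, so multiply by r⁸.
3.947 × 1.508⁸ = 3.947 × 26.74304 ≈ 105.555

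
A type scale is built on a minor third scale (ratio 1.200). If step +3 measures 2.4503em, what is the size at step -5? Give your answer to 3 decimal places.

0.570em

2.4503 ÷ 1.200⁸ = 2.4503 ÷ 4.29982 ≈ 0.570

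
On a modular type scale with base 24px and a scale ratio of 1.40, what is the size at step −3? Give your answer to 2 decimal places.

A modular type scale is a geometric sequence: sizeₙ = base × rⁿ.
24.0 ÷ 1.40³ = 24.0 ÷ 2.74400 ≈ 8.75

8.75px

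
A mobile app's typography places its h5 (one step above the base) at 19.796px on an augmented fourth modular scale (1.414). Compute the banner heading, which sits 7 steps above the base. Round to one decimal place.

158.2px

19.796 × 1.414⁶ = 19.796 × 7.99275 ≈ 158.225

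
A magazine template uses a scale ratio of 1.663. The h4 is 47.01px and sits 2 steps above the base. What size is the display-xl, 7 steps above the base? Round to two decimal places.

The gap is 7 − (2) = 5 steps, so the factor is 1.663^5.
47.01 × 1.663⁵ = 47.01 × 12.71924 ≈ 597.932

597.93px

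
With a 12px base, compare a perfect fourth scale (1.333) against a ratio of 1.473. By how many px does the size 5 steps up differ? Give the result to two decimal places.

Perfect fourth: 12.0 × 1.333⁵ = 50.5047px
At 1.473: 12.0 × 1.473⁵ = 83.2137px
Difference: 83.2137 − 50.5047 = 32.7090px

32.71px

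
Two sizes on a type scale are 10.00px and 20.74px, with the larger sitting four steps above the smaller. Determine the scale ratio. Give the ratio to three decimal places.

r⁴ = 20.74 / 10.00, so r = (20.74/10.00)^(1/4).
r = 2.0740^(1/4) ≈ 1.2001

1.200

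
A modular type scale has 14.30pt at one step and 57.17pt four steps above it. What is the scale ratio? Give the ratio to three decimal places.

r⁴ = 57.17 / 14.30, so r = (57.17/14.30)^(1/4).
r = 3.9979^(1/4) ≈ 1.4140

1.414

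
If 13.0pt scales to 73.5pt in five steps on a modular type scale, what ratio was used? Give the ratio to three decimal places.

The ratio satisfies 13.0 × r⁵ = 73.5, so r = (73.5 / 13.0)^(1/5).
r = 5.6538^(1/5) ≈ 1.4141

1.414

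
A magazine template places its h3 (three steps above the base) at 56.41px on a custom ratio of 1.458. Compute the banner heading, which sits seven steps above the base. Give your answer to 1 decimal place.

254.9px

Moving from step +3 to step +7 is 4 steps up, so multiply by r⁴.
56.41 × 1.458⁴ = 56.41 × 4.51887 ≈ 254.910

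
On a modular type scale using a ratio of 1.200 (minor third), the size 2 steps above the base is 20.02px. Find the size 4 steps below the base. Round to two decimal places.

6.70px

Moving from step +2 to step -4 is 6 steps down, so divide by r⁶.
20.02 ÷ 1.200⁶ = 20.02 ÷ 2.98598 ≈ 6.705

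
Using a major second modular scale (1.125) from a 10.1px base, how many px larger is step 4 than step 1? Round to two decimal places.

4.82px

Step 1: 10.1 × 1.125 = 11.3625px
Step 4: 10.1 × 1.125⁴ = 16.1782px
Difference: 16.1782 − 11.3625 = 4.8157px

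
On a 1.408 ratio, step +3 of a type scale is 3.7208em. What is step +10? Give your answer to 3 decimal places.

3.7208 × 1.408⁷ = 3.7208 × 10.97030 ≈ 40.818

40.818em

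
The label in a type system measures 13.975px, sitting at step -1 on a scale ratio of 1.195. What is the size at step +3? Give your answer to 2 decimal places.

28.50px

13.975 × 1.195⁴ = 13.975 × 2.03926 ≈ 28.499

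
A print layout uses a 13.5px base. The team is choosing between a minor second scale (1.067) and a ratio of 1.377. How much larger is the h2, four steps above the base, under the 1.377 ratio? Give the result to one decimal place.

Minor second: 13.5 × 1.067⁴ = 17.498px
At 1.377: 13.5 × 1.377⁴ = 48.537px
Difference: 48.537 − 17.498 = 31.039px

31.0px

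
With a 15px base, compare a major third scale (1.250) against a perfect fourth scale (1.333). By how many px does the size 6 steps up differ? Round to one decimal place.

Major third: 15.0 × 1.250⁶ = 57.220px
Perfect fourth: 15.0 × 1.333⁶ = 84.153px
Difference: 84.153 − 57.220 = 26.933px

26.9px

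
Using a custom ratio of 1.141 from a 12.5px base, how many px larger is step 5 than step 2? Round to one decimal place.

Step 2: 12.5 × 1.141² = 16.274px
Step 5: 12.5 × 1.141⁵ = 24.173px
Difference: 24.173 − 16.274 = 7.899px

7.9px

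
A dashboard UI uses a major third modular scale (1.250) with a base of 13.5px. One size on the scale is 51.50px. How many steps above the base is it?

6

1.250ⁿ = 51.50 / 13.5 = 3.8148
n = ln(3.8148) / ln(1.250) = 1.3389 / 0.2231 ≈ 6.00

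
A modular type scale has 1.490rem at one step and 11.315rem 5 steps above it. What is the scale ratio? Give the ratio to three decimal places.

r⁵ = 11.315 / 1.490, so r = (11.315/1.490)^(1/5).
r = 7.5940^(1/5) ≈ 1.5000

1.500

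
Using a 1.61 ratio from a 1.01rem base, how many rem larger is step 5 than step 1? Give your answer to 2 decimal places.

9.30rem

Step 1: 1.01 × 1.61 = 1.6261rem
Step 5: 1.01 × 1.61⁵ = 10.9257rem
Difference: 10.9257 − 1.6261 = 9.2996rem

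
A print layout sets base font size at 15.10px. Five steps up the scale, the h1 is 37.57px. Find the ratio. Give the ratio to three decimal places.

1.200

The ratio satisfies 15.10 × r⁵ = 37.57, so r = (37.57 / 15.10)^(1/5).
r = 2.4881^(1/5) ≈ 1.2000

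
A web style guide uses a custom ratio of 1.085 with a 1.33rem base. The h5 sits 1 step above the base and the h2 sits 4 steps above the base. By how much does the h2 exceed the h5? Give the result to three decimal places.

Step 1: 1.33 × 1.085 = 1.44305rem
Step 4: 1.33 × 1.085⁴ = 1.84319rem
Difference: 1.84319 − 1.44305 = 0.40014rem

0.400rem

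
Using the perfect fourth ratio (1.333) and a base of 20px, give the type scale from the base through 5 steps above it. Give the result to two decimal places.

Step 0: 20px
Step 1: 20.0 × 1.333 = 26.66
Step 2: 20.0 × 1.333² = 35.54
Step 3: 20.0 × 1.333³ = 47.37
Step 4: 20.0 × 1.333⁴ = 63.15
Step 5: 20.0 × 1.333⁵ = 84.17

20.00px, 26.66px, 35.54px, 47.37px, 63.15px, 84.17px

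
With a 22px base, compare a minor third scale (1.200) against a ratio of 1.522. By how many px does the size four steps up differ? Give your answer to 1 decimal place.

72.4px

Minor third: 22.0 × 1.200⁴ = 45.619px
At 1.522: 22.0 × 1.522⁴ = 118.054px
Difference: 118.054 − 45.619 = 72.435px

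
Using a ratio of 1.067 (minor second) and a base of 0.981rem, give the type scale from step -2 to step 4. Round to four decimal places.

0.8617rem, 0.9194rem, 0.9810rem, 1.0467rem, 1.1169rem, 1.1917rem, 1.2715rem

Step -2: 0.981 ÷ 1.067² = 0.8617
Step -1: 0.981 ÷ 1.067 = 0.9194
Step 0: 0.981rem
Step 1: 0.981 × 1.067 = 1.0467
Step 2: 0.981 × 1.067² = 1.1169
Step 3: 0.981 × 1.067³ = 1.1917
Step 4: 0.981 × 1.067⁴ = 1.2715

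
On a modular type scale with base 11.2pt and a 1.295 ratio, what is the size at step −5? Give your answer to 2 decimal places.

A modular type scale is a geometric sequence: sizeₙ = base × rⁿ.
11.2 ÷ 1.295⁵ = 11.2 ÷ 3.64207 ≈ 3.08

3.08pt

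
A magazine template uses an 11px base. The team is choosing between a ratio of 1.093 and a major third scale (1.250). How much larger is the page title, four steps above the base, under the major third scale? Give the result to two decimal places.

11.16px

At 1.093: 11.0 × 1.093⁴ = 15.6990px
Major third: 11.0 × 1.250⁴ = 26.8555px
Difference: 26.8555 − 15.6990 = 11.1565px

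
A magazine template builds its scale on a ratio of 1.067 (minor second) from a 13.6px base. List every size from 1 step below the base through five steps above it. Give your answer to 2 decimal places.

Step -1: 13.6 ÷ 1.067 = 12.75
Step 0: 13.6px
Step 1: 13.6 × 1.067 = 14.51
Step 2: 13.6 × 1.067² = 15.48
Step 3: 13.6 × 1.067³ = 16.52
Step 4: 13.6 × 1.067⁴ = 17.63
Step 5: 13.6 × 1.067⁵ = 18.81

12.75px, 13.60px, 14.51px, 15.48px, 16.52px, 17.63px, 18.81px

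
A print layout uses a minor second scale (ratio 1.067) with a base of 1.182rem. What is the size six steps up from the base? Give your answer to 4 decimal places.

1.7442rem

1.182 × 1.067⁶ = 1.182 × 1.47566 ≈ 1.7442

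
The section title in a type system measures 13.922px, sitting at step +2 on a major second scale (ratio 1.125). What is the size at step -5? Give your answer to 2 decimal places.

6.10px

Moving from step +2 to step -5 is 7 steps down, so divide by r⁷.
13.922 ÷ 1.125⁷ = 13.922 ÷ 2.28070 ≈ 6.104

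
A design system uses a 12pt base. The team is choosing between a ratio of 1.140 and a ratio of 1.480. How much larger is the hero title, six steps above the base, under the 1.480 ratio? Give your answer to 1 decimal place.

At 1.140: 12.0 × 1.140⁶ = 26.340pt
At 1.480: 12.0 × 1.480⁶ = 126.111pt
Difference: 126.111 − 26.340 = 99.771pt

99.8pt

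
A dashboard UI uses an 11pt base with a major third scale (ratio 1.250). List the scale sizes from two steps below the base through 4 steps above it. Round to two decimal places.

7.04pt, 8.80pt, 11.00pt, 13.75pt, 17.19pt, 21.48pt, 26.86pt

Step -2: 11.0 ÷ 1.250² = 7.04
Step -1: 11.0 ÷ 1.250 = 8.80
Step 0: 11pt
Step 1: 11.0 × 1.250 = 13.75
Step 2: 11.0 × 1.250² = 17.19
Step 3: 11.0 × 1.250³ = 21.48
Step 4: 11.0 × 1.250⁴ = 26.86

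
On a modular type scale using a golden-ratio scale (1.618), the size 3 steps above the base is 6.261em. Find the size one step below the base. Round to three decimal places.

0.914em

The gap is -1 − (3) = -4 steps, so the factor is 1.618^-4.
6.261 ÷ 1.618⁴ = 6.261 ÷ 6.85353 ≈ 0.914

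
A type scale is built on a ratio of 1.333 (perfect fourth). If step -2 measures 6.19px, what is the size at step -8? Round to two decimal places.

Moving from step -2 to step -8 is 6 steps down, so divide by r⁶.
6.19 ÷ 1.333⁶ = 6.19 ÷ 5.61023 ≈ 1.103

1.10px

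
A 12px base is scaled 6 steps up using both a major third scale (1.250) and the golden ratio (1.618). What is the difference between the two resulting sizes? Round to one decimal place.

169.5px

Major third: 12.0 × 1.250⁶ = 45.776px
Golden ratio: 12.0 × 1.618⁶ = 215.304px
Difference: 215.304 − 45.776 = 169.528px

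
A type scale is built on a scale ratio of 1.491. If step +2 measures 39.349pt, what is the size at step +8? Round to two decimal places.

39.349 × 1.491⁶ = 39.349 × 10.98666 ≈ 432.314

432.31pt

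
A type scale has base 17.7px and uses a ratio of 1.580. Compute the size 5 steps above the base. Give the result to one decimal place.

174.3px

Each step on a modular scale multiplies by the ratio, so the size n steps from the base is base × ratioⁿ.
17.7 × 1.580⁵ = 17.7 × 9.84658 ≈ 174.28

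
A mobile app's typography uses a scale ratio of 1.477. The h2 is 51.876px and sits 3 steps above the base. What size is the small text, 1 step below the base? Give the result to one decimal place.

10.9px

51.876 ÷ 1.477⁴ = 51.876 ÷ 4.75907 ≈ 10.900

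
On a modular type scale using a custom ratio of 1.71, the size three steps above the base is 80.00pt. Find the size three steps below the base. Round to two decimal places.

3.20pt

80.00 ÷ 1.71⁶ = 80.00 ÷ 25.00211 ≈ 3.200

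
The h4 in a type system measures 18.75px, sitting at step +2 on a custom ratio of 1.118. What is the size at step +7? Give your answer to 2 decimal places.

18.75 × 1.118⁵ = 18.75 × 1.74666 ≈ 32.750

32.75px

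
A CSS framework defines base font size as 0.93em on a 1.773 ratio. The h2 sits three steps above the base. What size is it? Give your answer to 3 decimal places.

A modular type scale is a geometric sequence: sizeₙ = base × rⁿ.
0.93 × 1.773³ = 0.93 × 5.57348 ≈ 5.183

5.183em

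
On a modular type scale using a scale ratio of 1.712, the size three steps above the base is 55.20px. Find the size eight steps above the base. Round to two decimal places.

811.82px

The gap is 8 − (3) = 5 steps, so the factor is 1.712^5.
55.20 × 1.712⁵ = 55.20 × 14.70682 ≈ 811.817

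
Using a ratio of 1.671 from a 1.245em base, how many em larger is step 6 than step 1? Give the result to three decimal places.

25.023em

Step 1: 1.245 × 1.671 = 2.08040em
Step 6: 1.245 × 1.671⁶ = 27.10367em
Difference: 27.10367 − 2.08040 = 25.02327em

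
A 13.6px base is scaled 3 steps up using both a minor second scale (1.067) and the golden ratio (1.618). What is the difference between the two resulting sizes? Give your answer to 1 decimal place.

Minor second: 13.6 × 1.067³ = 16.521px
Golden ratio: 13.6 × 1.618³ = 57.607px
Difference: 57.607 − 16.521 = 41.086px

41.1px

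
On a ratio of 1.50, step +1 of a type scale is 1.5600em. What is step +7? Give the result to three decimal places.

1.5600 × 1.50⁶ = 1.5600 × 11.39062 ≈ 17.769

17.769em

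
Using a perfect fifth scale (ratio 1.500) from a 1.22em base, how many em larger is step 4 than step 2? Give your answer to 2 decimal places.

3.43em

Step 2: 1.22 × 1.500² = 2.7450em
Step 4: 1.22 × 1.500⁴ = 6.1762em
Difference: 6.1762 − 2.7450 = 3.4312em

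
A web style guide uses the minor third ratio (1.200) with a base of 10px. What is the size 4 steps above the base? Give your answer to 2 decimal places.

Each step on a modular scale multiplies by the ratio, so the size n steps from the base is base × ratioⁿ.
10.0 × 1.200⁴ = 10.0 × 2.07360 ≈ 20.74

20.74px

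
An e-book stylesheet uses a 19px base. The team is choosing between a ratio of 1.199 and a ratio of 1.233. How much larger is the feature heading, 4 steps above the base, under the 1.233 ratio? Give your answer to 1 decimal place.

At 1.199: 19.0 × 1.199⁴ = 39.267px
At 1.233: 19.0 × 1.233⁴ = 43.914px
Difference: 43.914 − 39.267 = 4.647px

4.6px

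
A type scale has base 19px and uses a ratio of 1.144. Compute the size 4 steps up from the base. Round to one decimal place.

19.0 × 1.144⁴ = 19.0 × 1.71279 ≈ 32.54

32.5px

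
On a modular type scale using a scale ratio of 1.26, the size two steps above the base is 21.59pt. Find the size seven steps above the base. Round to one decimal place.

21.59 × 1.26⁵ = 21.59 × 3.17580 ≈ 68.565

68.6pt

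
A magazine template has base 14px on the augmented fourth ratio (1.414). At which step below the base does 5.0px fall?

1.414ⁿ = 14 / 5.0 = 2.8000
n = ln(2.8000) / ln(1.414) = 1.0296 / 0.3464 ≈ 2.97

3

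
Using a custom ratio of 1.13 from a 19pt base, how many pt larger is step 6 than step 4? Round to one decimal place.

Step 4: 19.0 × 1.13⁴ = 30.979pt
Step 6: 19.0 × 1.13⁶ = 39.557pt
Difference: 39.557 − 30.979 = 8.578pt

8.6pt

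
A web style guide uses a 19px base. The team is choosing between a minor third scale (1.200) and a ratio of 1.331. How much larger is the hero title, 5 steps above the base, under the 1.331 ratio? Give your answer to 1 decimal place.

32.1px

Minor third: 19.0 × 1.200⁵ = 47.278px
At 1.331: 19.0 × 1.331⁵ = 79.368px
Difference: 79.368 − 47.278 = 32.090px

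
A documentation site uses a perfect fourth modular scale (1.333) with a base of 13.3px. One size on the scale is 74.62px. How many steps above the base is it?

6

1.333ⁿ = 74.62 / 13.3 = 5.6105
n = ln(5.6105) / ln(1.333) = 1.7246 / 0.2874 ≈ 6.00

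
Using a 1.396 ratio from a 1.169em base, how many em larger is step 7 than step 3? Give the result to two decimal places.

Step 3: 1.169 × 1.396³ = 3.1803em
Step 7: 1.169 × 1.396⁷ = 12.0785em
Difference: 12.0785 − 3.1803 = 8.8982em

8.90em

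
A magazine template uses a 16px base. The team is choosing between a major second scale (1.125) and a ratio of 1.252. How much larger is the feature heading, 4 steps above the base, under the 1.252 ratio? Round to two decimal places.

13.68px

Major second: 16.0 × 1.125⁴ = 25.6289px
At 1.252: 16.0 × 1.252⁴ = 39.3131px
Difference: 39.3131 − 25.6289 = 13.6842px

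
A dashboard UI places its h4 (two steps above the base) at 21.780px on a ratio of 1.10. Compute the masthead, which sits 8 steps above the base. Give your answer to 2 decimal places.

38.58px

21.780 × 1.10⁶ = 21.780 × 1.77156 ≈ 38.585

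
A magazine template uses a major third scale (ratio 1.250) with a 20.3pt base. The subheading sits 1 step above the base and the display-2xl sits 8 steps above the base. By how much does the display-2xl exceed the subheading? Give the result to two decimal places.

95.62pt

Step 1: 20.3 × 1.250 = 25.3750pt
Step 8: 20.3 × 1.250⁸ = 120.9974pt
Difference: 120.9974 − 25.3750 = 95.6224pt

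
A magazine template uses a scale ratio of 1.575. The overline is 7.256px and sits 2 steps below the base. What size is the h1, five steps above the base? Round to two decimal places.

7.256 × 1.575⁷ = 7.256 × 24.04163 ≈ 174.446

174.45px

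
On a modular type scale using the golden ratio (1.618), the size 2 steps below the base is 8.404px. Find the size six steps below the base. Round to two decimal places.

1.23px

8.404 ÷ 1.618⁴ = 8.404 ÷ 6.85353 ≈ 1.226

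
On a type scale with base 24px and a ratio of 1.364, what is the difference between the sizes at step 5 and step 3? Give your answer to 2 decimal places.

52.41px

Step 3: 24.0 × 1.364³ = 60.9052px
Step 5: 24.0 × 1.364⁵ = 113.3139px
Difference: 113.3139 − 60.9052 = 52.4087px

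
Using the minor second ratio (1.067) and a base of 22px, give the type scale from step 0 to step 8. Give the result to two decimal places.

22.00px, 23.47px, 25.05px, 26.72px, 28.52px, 30.43px, 32.46px, 34.64px, 36.96px

Step 0: 22px
Step 1: 22.0 × 1.067 = 23.47
Step 2: 22.0 × 1.067² = 25.05
Step 3: 22.0 × 1.067³ = 26.72
Step 4: 22.0 × 1.067⁴ = 28.52
Step 5: 22.0 × 1.067⁵ = 30.43
Step 6: 22.0 × 1.067⁶ = 32.46
Step 7: 22.0 × 1.067⁷ = 34.64
Step 8: 22.0 × 1.067⁸ = 36.96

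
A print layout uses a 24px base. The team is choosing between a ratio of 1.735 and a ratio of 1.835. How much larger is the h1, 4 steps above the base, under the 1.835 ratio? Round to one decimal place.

At 1.735: 24.0 × 1.735⁴ = 217.475px
At 1.835: 24.0 × 1.835⁴ = 272.117px
Difference: 272.117 − 217.475 = 54.642px

54.6px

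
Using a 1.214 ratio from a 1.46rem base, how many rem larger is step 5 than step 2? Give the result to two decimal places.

1.70rem

Step 2: 1.46 × 1.214² = 2.1517rem
Step 5: 1.46 × 1.214⁵ = 3.8499rem
Difference: 3.8499 − 2.1517 = 1.6982rem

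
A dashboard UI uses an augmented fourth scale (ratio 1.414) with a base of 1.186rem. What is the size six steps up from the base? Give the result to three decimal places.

9.479rem

1.186 × 1.414⁶ = 1.186 × 7.99275 ≈ 9.479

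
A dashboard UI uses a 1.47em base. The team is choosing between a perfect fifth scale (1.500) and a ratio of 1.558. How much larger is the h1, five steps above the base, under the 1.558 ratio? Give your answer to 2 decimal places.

2.33em

Perfect fifth: 1.47 × 1.500⁵ = 11.1628em
At 1.558: 1.47 × 1.558⁵ = 13.4944em
Difference: 13.4944 − 11.1628 = 2.3316em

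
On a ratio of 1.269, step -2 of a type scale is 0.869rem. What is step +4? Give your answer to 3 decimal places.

3.629rem

0.869 × 1.269⁶ = 0.869 × 4.17609 ≈ 3.629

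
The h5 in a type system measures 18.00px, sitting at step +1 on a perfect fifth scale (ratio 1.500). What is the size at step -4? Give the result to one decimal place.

The gap is -4 − (1) = -5 steps, so the factor is 1.500^-5.
18.00 ÷ 1.500⁵ = 18.00 ÷ 7.59375 ≈ 2.370

2.4px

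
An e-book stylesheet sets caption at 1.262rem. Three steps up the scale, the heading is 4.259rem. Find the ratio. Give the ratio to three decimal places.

The ratio satisfies 1.262 × r³ = 4.259, so r = (4.259 / 1.262)^(1/3).
r = 3.3748^(1/3) ≈ 1.5000

1.500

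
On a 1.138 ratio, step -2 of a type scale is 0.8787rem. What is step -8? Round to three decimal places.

Moving from step -2 to step -8 is 6 steps down, so divide by r⁶.
0.8787 ÷ 1.138⁶ = 0.8787 ÷ 2.17197 ≈ 0.405

0.405rem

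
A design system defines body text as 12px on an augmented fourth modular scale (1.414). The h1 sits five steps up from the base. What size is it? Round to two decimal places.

67.83px

Every step multiplies by the scale ratio.
12.0 × 1.414⁵ = 12.0 × 5.65258 ≈ 67.83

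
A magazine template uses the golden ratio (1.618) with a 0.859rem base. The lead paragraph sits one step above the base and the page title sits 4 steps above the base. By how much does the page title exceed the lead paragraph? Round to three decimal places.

Step 1: 0.859 × 1.618 = 1.38986rem
Step 4: 0.859 × 1.618⁴ = 5.88718rem
Difference: 5.88718 − 1.38986 = 4.49732rem

4.497rem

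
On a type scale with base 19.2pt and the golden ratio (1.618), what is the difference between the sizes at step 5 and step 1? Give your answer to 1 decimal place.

Step 1: 19.2 × 1.618 = 31.066pt
Step 5: 19.2 × 1.618⁵ = 212.909pt
Difference: 212.909 − 31.066 = 181.843pt

181.8pt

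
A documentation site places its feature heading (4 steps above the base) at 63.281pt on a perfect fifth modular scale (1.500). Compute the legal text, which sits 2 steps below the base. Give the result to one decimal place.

5.6pt

The gap is -2 − (4) = -6 steps, so the factor is 1.500^-6.
63.281 ÷ 1.500⁶ = 63.281 ÷ 11.39062 ≈ 5.556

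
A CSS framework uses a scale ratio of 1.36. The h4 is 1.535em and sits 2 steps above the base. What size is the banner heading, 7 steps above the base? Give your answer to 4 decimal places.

7.1417em

1.535 × 1.36⁵ = 1.535 × 4.65259 ≈ 7.1417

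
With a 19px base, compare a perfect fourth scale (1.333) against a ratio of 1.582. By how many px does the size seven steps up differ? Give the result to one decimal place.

329.1px

Perfect fourth: 19.0 × 1.333⁷ = 142.090px
At 1.582: 19.0 × 1.582⁷ = 471.193px
Difference: 471.193 − 142.090 = 329.103px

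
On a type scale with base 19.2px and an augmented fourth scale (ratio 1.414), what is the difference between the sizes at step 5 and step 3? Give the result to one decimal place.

54.2px

Step 3: 19.2 × 1.414³ = 54.281px
Step 5: 19.2 × 1.414⁵ = 108.530px
Difference: 108.530 − 54.281 = 54.249px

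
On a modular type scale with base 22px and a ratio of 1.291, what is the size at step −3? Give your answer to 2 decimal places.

22.0 ÷ 1.291³ = 22.0 ÷ 2.15169 ≈ 10.22

10.22px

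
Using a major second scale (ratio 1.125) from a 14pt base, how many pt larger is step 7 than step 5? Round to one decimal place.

Step 5: 14.0 × 1.125⁵ = 25.228pt
Step 7: 14.0 × 1.125⁷ = 31.930pt
Difference: 31.930 − 25.228 = 6.702pt

6.7pt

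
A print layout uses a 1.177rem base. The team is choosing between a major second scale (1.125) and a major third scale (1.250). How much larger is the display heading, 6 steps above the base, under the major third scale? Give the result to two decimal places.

2.10rem

Major second: 1.177 × 1.125⁶ = 2.3861rem
Major third: 1.177 × 1.250⁶ = 4.4899rem
Difference: 4.4899 − 2.3861 = 2.1038rem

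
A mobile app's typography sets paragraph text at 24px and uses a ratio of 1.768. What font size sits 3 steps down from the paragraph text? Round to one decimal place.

A modular type scale is a geometric sequence: sizeₙ = base × rⁿ.
24.0 ÷ 1.768³ = 24.0 ÷ 5.52646 ≈ 4.34

4.3px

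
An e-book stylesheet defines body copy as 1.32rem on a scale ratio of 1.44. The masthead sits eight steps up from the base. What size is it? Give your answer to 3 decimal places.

1.32 × 1.44⁸ = 1.32 × 18.48843 ≈ 24.405

24.405rem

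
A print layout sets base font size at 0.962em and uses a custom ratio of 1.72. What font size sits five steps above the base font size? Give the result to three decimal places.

14.482em

Each step on a modular scale multiplies by the ratio, so the size n steps from the base is base × ratioⁿ.
0.962 × 1.72⁵ = 0.962 × 15.05366 ≈ 14.482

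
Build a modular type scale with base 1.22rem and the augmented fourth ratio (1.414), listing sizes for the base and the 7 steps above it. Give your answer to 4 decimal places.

1.2200rem, 1.7251rem, 2.4393rem, 3.4491rem, 4.8771rem, 6.8962rem, 9.7512rem, 13.7881rem

Step 0: 1.22rem
Step 1: 1.22 × 1.414 = 1.7251
Step 2: 1.22 × 1.414² = 2.4393
Step 3: 1.22 × 1.414³ = 3.4491
Step 4: 1.22 × 1.414⁴ = 4.8771
Step 5: 1.22 × 1.414⁵ = 6.8962
Step 6: 1.22 × 1.414⁶ = 9.7512
Step 7: 1.22 × 1.414⁷ = 13.7881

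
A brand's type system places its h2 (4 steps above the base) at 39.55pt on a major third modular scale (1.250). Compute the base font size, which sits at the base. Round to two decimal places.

39.55 ÷ 1.250⁴ = 39.55 ÷ 2.44141 ≈ 16.200

16.20pt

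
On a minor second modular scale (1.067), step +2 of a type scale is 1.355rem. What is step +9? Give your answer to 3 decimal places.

2.133rem

1.355 × 1.067⁷ = 1.355 × 1.57453 ≈ 2.133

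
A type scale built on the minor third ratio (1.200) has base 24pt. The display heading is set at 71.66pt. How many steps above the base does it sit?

6

1.200ⁿ = 71.66 / 24 = 2.9858
n = ln(2.9858) / ln(1.200) = 1.0939 / 0.1823 ≈ 6.00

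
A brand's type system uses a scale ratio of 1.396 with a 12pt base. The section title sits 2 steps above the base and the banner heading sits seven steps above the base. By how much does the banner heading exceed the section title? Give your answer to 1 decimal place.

Step 2: 12.0 × 1.396² = 23.386pt
Step 7: 12.0 × 1.396⁷ = 123.988pt
Difference: 123.988 − 23.386 = 100.602pt

100.6pt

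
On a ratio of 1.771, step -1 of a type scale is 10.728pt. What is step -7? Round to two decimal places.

The gap is -7 − (-1) = -6 steps, so the factor is 1.771^-6.
10.728 ÷ 1.771⁶ = 10.728 ÷ 30.85399 ≈ 0.348

0.35pt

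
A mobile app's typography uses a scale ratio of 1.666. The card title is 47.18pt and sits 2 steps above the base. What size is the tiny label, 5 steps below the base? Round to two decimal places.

1.32pt

The gap is -5 − (2) = -7 steps, so the factor is 1.666^-7.
47.18 ÷ 1.666⁷ = 47.18 ÷ 35.62255 ≈ 1.324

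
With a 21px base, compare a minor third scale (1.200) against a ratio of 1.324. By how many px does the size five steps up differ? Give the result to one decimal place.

Minor third: 21.0 × 1.200⁵ = 52.255px
At 1.324: 21.0 × 1.324⁵ = 85.440px
Difference: 85.440 − 52.255 = 33.185px

33.2px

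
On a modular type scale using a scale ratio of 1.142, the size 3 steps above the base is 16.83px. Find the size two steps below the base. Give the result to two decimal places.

The gap is -2 − (3) = -5 steps, so the factor is 1.142^-5.
16.83 ÷ 1.142⁵ = 16.83 ÷ 1.94236 ≈ 8.665

8.66px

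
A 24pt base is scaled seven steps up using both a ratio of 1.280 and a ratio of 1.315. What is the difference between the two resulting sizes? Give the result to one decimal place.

28.1pt

At 1.280: 24.0 × 1.280⁷ = 135.108pt
At 1.315: 24.0 × 1.315⁷ = 163.189pt
Difference: 163.189 − 135.108 = 28.081pt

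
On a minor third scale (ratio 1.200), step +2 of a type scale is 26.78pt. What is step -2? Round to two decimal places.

Moving from step +2 to step -2 is 4 steps down, so divide by r⁴.
26.78 ÷ 1.200⁴ = 26.78 ÷ 2.07360 ≈ 12.915

12.91pt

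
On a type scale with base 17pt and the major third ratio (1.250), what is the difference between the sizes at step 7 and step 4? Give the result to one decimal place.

39.6pt

Step 4: 17.0 × 1.250⁴ = 41.504pt
Step 7: 17.0 × 1.250⁷ = 81.062pt
Difference: 81.062 − 41.504 = 39.558pt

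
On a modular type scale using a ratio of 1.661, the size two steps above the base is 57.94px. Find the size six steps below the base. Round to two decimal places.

1.00px

Moving from step +2 to step -6 is 8 steps down, so divide by r⁸.
57.94 ÷ 1.661⁸ = 57.94 ÷ 57.93714 ≈ 1.000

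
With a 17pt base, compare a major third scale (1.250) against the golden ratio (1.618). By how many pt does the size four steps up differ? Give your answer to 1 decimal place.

Major third: 17.0 × 1.250⁴ = 41.504pt
Golden ratio: 17.0 × 1.618⁴ = 116.510pt
Difference: 116.510 − 41.504 = 75.006pt

75.0pt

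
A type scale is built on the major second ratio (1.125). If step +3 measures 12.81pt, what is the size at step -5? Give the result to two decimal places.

4.99pt

12.81 ÷ 1.125⁸ = 12.81 ÷ 2.56578 ≈ 4.993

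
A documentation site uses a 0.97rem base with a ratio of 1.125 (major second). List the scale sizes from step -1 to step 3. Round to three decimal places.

Step -1: 0.97 ÷ 1.125 = 0.862
Step 0: 0.97rem
Step 1: 0.97 × 1.125 = 1.091
Step 2: 0.97 × 1.125² = 1.228
Step 3: 0.97 × 1.125³ = 1.381

0.862rem, 0.970rem, 1.091rem, 1.228rem, 1.381rem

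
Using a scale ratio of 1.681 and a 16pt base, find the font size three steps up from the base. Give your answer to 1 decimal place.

76.0pt

16.0 × 1.681³ = 16.0 × 4.75010 ≈ 76.00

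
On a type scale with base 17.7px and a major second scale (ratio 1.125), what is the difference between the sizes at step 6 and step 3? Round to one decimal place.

Step 3: 17.7 × 1.125³ = 25.202px
Step 6: 17.7 × 1.125⁶ = 35.883px
Difference: 35.883 − 25.202 = 10.681px

10.7px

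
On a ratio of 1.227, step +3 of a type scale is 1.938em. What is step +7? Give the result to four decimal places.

4.3927em

1.938 × 1.227⁴ = 1.938 × 2.26662 ≈ 4.3927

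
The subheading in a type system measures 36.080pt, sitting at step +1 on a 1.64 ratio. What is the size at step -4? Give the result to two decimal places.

3.04pt

The gap is -4 − (1) = -5 steps, so the factor is 1.64^-5.
36.080 ÷ 1.64⁵ = 36.080 ÷ 11.86367 ≈ 3.041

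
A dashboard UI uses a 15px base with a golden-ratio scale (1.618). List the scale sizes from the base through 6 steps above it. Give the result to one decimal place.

Step 0: 15px
Step 1: 15.0 × 1.618 = 24.3
Step 2: 15.0 × 1.618² = 39.3
Step 3: 15.0 × 1.618³ = 63.5
Step 4: 15.0 × 1.618⁴ = 102.8
Step 5: 15.0 × 1.618⁵ = 166.3
Step 6: 15.0 × 1.618⁶ = 269.1

15.0px, 24.3px, 39.3px, 63.5px, 102.8px, 166.3px, 269.1px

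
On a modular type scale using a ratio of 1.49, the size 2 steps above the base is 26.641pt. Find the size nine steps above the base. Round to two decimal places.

434.36pt

The gap is 9 − (2) = 7 steps, so the factor is 1.49^7.
26.641 × 1.49⁷ = 26.641 × 16.30436 ≈ 434.365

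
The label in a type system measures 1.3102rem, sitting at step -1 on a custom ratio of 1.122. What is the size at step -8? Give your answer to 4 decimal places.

0.5853rem

Moving from step -1 to step -8 is 7 steps down, so divide by r⁷.
1.3102 ÷ 1.122⁷ = 1.3102 ÷ 2.23846 ≈ 0.5853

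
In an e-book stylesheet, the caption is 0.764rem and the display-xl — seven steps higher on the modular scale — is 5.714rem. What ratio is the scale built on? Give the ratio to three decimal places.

r⁷ = 5.714 / 0.764, so r = (5.714/0.764)^(1/7).
r = 7.4791^(1/7) ≈ 1.3330

1.333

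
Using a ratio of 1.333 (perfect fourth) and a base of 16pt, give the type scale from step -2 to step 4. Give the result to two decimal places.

Step -2: 16.0 ÷ 1.333² = 9.00
Step -1: 16.0 ÷ 1.333 = 12.00
Step 0: 16pt
Step 1: 16.0 × 1.333 = 21.33
Step 2: 16.0 × 1.333² = 28.43
Step 3: 16.0 × 1.333³ = 37.90
Step 4: 16.0 × 1.333⁴ = 50.52

9.00pt, 12.00pt, 16.00pt, 21.33pt, 28.43pt, 37.90pt, 50.52pt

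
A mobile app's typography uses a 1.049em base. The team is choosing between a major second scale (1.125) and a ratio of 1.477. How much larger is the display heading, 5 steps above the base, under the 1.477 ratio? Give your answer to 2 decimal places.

5.48em

Major second: 1.049 × 1.125⁵ = 1.8903em
At 1.477: 1.049 × 1.477⁵ = 7.3736em
Difference: 7.3736 − 1.8903 = 5.4833em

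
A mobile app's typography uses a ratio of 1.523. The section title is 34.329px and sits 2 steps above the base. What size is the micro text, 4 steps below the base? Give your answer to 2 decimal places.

The gap is -4 − (2) = -6 steps, so the factor is 1.523^-6.
34.329 ÷ 1.523⁶ = 34.329 ÷ 12.47956 ≈ 2.751

2.75px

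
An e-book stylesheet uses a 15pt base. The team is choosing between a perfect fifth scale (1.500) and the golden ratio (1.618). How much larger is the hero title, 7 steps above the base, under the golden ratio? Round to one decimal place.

Perfect fifth: 15.0 × 1.500⁷ = 256.289pt
Golden ratio: 15.0 × 1.618⁷ = 435.453pt
Difference: 435.453 − 256.289 = 179.164pt

179.2pt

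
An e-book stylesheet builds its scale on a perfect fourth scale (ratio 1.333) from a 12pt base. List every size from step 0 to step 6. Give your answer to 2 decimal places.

Step 0: 12pt
Step 1: 12.0 × 1.333 = 16.00
Step 2: 12.0 × 1.333² = 21.32
Step 3: 12.0 × 1.333³ = 28.42
Step 4: 12.0 × 1.333⁴ = 37.89
Step 5: 12.0 × 1.333⁵ = 50.50
Step 6: 12.0 × 1.333⁶ = 67.32

12.00pt, 16.00pt, 21.32pt, 28.42pt, 37.89pt, 50.50pt, 67.32pt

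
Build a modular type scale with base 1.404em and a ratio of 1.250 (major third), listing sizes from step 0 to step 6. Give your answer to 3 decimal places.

1.404em, 1.755em, 2.194em, 2.742em, 3.428em, 4.285em, 5.356em

Step 0: 1.404em
Step 1: 1.404 × 1.250 = 1.755
Step 2: 1.404 × 1.250² = 2.194
Step 3: 1.404 × 1.250³ = 2.742
Step 4: 1.404 × 1.250⁴ = 3.428
Step 5: 1.404 × 1.250⁵ = 4.285
Step 6: 1.404 × 1.250⁶ = 5.356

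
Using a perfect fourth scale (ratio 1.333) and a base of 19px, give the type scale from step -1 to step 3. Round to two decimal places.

14.25px, 19.00px, 25.33px, 33.76px, 45.00px

Step -1: 19.0 ÷ 1.333 = 14.25
Step 0: 19px
Step 1: 19.0 × 1.333 = 25.33
Step 2: 19.0 × 1.333² = 33.76
Step 3: 19.0 × 1.333³ = 45.00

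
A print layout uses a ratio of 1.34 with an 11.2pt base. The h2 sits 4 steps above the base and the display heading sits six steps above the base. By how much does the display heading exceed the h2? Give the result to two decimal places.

28.73pt

Step 4: 11.2 × 1.34⁴ = 36.1108pt
Step 6: 11.2 × 1.34⁶ = 64.8406pt
Difference: 64.8406 − 36.1108 = 28.7298pt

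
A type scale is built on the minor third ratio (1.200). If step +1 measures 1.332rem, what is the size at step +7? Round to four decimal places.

1.332 × 1.200⁶ = 1.332 × 2.98598 ≈ 3.9773

3.9773rem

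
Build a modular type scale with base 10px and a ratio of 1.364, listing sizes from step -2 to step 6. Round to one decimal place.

Step -2: 10.0 ÷ 1.364² = 5.4
Step -1: 10.0 ÷ 1.364 = 7.3
Step 0: 10px
Step 1: 10.0 × 1.364 = 13.6
Step 2: 10.0 × 1.364² = 18.6
Step 3: 10.0 × 1.364³ = 25.4
Step 4: 10.0 × 1.364⁴ = 34.6
Step 5: 10.0 × 1.364⁵ = 47.2
Step 6: 10.0 × 1.364⁶ = 64.4

5.4px, 7.3px, 10.0px, 13.6px, 18.6px, 25.4px, 34.6px, 47.2px, 64.4px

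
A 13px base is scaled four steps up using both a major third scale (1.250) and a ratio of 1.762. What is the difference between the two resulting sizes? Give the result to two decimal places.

Major third: 13.0 × 1.250⁴ = 31.7383px
At 1.762: 13.0 × 1.762⁴ = 125.3046px
Difference: 125.3046 − 31.7383 = 93.5663px

93.57px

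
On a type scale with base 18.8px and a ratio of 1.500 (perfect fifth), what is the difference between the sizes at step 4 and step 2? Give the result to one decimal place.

52.9px

Step 2: 18.8 × 1.500² = 42.300px
Step 4: 18.8 × 1.500⁴ = 95.175px
Difference: 95.175 − 42.300 = 52.875px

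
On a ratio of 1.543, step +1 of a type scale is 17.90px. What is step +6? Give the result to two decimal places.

156.56px

Moving from step +1 to step +6 is 5 steps up, so multiply by r⁵.
17.90 × 1.543⁵ = 17.90 × 8.74641 ≈ 156.561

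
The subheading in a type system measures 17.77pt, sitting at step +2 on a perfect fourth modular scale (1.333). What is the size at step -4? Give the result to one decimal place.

3.2pt

Moving from step +2 to step -4 is 6 steps down, so divide by r⁶.
17.77 ÷ 1.333⁶ = 17.77 ÷ 5.61023 ≈ 3.167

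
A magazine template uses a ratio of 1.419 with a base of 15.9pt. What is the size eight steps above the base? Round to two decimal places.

261.37pt

Each step on a modular scale multiplies by the ratio, so the size n steps from the base is base × ratioⁿ.
15.9 × 1.419⁸ = 15.9 × 16.43839 ≈ 261.37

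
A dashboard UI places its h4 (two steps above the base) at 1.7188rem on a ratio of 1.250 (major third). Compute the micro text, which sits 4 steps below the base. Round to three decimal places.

0.451rem

Moving from step +2 to step -4 is 6 steps down, so divide by r⁶.
1.7188 ÷ 1.250⁶ = 1.7188 ÷ 3.81470 ≈ 0.451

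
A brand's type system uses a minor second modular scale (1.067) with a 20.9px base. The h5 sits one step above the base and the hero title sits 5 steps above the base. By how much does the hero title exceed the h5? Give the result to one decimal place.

Step 1: 20.9 × 1.067 = 22.300px
Step 5: 20.9 × 1.067⁵ = 28.905px
Difference: 28.905 − 22.300 = 6.605px

6.6px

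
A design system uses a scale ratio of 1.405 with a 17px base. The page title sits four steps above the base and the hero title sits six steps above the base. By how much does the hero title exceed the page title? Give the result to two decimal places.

Step 4: 17.0 × 1.405⁴ = 66.2452px
Step 6: 17.0 × 1.405⁶ = 130.7696px
Difference: 130.7696 − 66.2452 = 64.5244px

64.52px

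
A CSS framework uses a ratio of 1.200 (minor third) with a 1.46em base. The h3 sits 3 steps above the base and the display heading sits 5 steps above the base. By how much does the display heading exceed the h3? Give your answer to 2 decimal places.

1.11em

Step 3: 1.46 × 1.200³ = 2.5229em
Step 5: 1.46 × 1.200⁵ = 3.6329em
Difference: 3.6329 − 2.5229 = 1.1100em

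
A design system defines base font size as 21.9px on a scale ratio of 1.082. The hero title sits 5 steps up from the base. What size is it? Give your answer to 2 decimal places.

Each step on a modular scale multiplies by the ratio, so the size n steps from the base is base × ratioⁿ.
21.9 × 1.082⁵ = 21.9 × 1.48298 ≈ 32.48

32.48px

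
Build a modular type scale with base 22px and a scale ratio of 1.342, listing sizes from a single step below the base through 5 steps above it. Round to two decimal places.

16.39px, 22.00px, 29.52px, 39.62px, 53.17px, 71.36px, 95.76px

Step -1: 22.0 ÷ 1.342 = 16.39
Step 0: 22px
Step 1: 22.0 × 1.342 = 29.52
Step 2: 22.0 × 1.342² = 39.62
Step 3: 22.0 × 1.342³ = 53.17
Step 4: 22.0 × 1.342⁴ = 71.36
Step 5: 22.0 × 1.342⁵ = 95.76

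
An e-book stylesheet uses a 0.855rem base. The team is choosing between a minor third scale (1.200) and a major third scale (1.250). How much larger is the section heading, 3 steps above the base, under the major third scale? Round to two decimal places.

Minor third: 0.855 × 1.200³ = 1.4774rem
Major third: 0.855 × 1.250³ = 1.6699rem
Difference: 1.6699 − 1.4774 = 0.1925rem

0.19rem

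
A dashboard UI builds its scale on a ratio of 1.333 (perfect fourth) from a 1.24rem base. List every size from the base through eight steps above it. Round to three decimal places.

1.240rem, 1.653rem, 2.203rem, 2.937rem, 3.915rem, 5.219rem, 6.957rem, 9.273rem, 12.361rem

Step 0: 1.24rem
Step 1: 1.24 × 1.333 = 1.653
Step 2: 1.24 × 1.333² = 2.203
Step 3: 1.24 × 1.333³ = 2.937
Step 4: 1.24 × 1.333⁴ = 3.915
Step 5: 1.24 × 1.333⁵ = 5.219
Step 6: 1.24 × 1.333⁶ = 6.957
Step 7: 1.24 × 1.333⁷ = 9.273
Step 8: 1.24 × 1.333⁸ = 12.361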